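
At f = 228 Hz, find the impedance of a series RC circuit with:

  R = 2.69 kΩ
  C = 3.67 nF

Step 1 — Angular frequency: ω = 2π·f = 2π·228 = 1433 rad/s.
Step 2 — Component impedances:
  R: Z = R = 2690 Ω
  C: Z = 1/(jωC) = -j/(ω·C) = 0 - j1.902e+05 Ω
Step 3 — Series combination: Z_total = R + C = 2690 - j1.902e+05 Ω = 1.902e+05∠-89.2° Ω.

Z = 2690 - j1.902e+05 Ω = 1.902e+05∠-89.2° Ω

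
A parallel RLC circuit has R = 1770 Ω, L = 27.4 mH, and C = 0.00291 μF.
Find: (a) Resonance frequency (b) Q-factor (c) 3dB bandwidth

Step 1 — Resonance: ω₀ = 1/√(LC) = 1/√(0.0274·2.91e-09) = 1.12e+05 rad/s.
Step 2 — f₀ = ω₀/(2π) = 1.782e+04 Hz.
Step 3 — Parallel Q: Q = R/(ω₀L) = 1770/(1.12e+05·0.0274) = 0.5768.
Step 4 — Bandwidth: Δω = ω₀/Q = 1.941e+05 rad/s; BW = Δω/(2π) = 3.09e+04 Hz.

(a) f₀ = 1.782e+04 Hz  (b) Q = 0.5768  (c) BW = 3.09e+04 Hz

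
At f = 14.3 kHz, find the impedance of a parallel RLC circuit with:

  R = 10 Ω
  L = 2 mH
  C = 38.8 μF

Step 1 — Angular frequency: ω = 2π·f = 2π·1.43e+04 = 8.985e+04 rad/s.
Step 2 — Component impedances:
  R: Z = R = 10 Ω
  L: Z = jωL = j·8.985e+04·0.002 = 0 + j179.7 Ω
  C: Z = 1/(jωC) = -j/(ω·C) = 0 - j0.2868 Ω
Step 3 — Parallel combination: 1/Z_total = 1/R + 1/L + 1/C; Z_total = 0.008248 - j0.2871 Ω = 0.2872∠-88.4° Ω.

Z = 0.008248 - j0.2871 Ω = 0.2872∠-88.4° Ω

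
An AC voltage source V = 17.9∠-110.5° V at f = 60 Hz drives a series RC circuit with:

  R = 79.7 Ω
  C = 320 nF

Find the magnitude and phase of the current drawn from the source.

Step 1 — Angular frequency: ω = 2π·f = 2π·60 = 377 rad/s.
Step 2 — Component impedances:
  R: Z = R = 79.7 Ω
  C: Z = 1/(jωC) = -j/(ω·C) = 0 - j8289 Ω
Step 3 — Series combination: Z_total = R + C = 79.7 - j8289 Ω = 8290∠-89.4° Ω.
Step 4 — Source phasor: V = 17.9∠-110.5° V = -6.269 - j16.77 V.
Step 5 — Ohm's law: I = V / Z_total = (-6.269 - j16.77) / (79.7 - j8289) = 0.002015 - j0.0007756 A.
Step 6 — Convert to polar: |I| = 0.002159 A, ∠I = -21.1°.

I = 0.002159∠-21.1° A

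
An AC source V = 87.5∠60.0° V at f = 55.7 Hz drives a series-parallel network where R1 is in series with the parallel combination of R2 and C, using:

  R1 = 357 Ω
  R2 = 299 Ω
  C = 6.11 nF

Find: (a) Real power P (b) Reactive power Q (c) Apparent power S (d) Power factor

Step 1 — Angular frequency: ω = 2π·f = 2π·55.7 = 350 rad/s.
Step 2 — Component impedances:
  R1: Z = R = 357 Ω
  R2: Z = R = 299 Ω
  C: Z = 1/(jωC) = -j/(ω·C) = 0 - j4.677e+05 Ω
Step 3 — Parallel branch: R2 || C = 1/(1/R2 + 1/C) = 299 - j0.1912 Ω.
Step 4 — Series with R1: Z_total = R1 + (R2 || C) = 656 - j0.1912 Ω = 656∠-0.0° Ω.
Step 5 — Source phasor: V = 87.5∠60.0° V = 43.75 + j75.78 V.
Step 6 — Current: I = V / Z = 0.06666 + j0.1155 A = 0.1334∠60.0° A.
Step 7 — Complex power: S = V·I* = 11.67 - j0.003401 VA.
Step 8 — Real power: P = Re(S) = 11.67 W.
Step 9 — Reactive power: Q = Im(S) = -0.003401 VAR.
Step 10 — Apparent power: |S| = 11.67 VA.
Step 11 — Power factor: PF = P/|S| = 1 (leading).

(a) P = 11.67 W  (b) Q = -0.003401 VAR  (c) S = 11.67 VA  (d) PF = 1 (leading)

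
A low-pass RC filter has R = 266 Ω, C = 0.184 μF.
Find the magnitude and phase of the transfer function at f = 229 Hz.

Step 1 — Angular frequency: ω = 2π·229 = 1439 rad/s.
Step 2 — Transfer function: H(jω) = 1/(1 + jωRC).
Step 3 — Denominator: 1 + jωRC = 1 + j·1439·266·1.84e-07 = 1 + j0.07042.
Step 4 — H = 0.9951 - j0.07008.
Step 5 — Magnitude: |H| = 0.9975 (-0.0 dB); phase: φ = -4.0°.

|H| = 0.9975 (-0.0 dB), φ = -4.0°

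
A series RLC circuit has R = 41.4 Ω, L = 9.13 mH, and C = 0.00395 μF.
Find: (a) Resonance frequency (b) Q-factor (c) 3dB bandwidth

Step 1 — Resonance: ω₀ = 1/√(LC) = 1/√(0.00913·3.95e-09) = 1.665e+05 rad/s.
Step 2 — f₀ = ω₀/(2π) = 2.65e+04 Hz.
Step 3 — Series Q: Q = ω₀L/R = 1.665e+05·0.00913/41.4 = 36.72.
Step 4 — Bandwidth: Δω = ω₀/Q = 4535 rad/s; BW = Δω/(2π) = 721.7 Hz.

(a) f₀ = 2.65e+04 Hz  (b) Q = 36.72  (c) BW = 721.7 Hz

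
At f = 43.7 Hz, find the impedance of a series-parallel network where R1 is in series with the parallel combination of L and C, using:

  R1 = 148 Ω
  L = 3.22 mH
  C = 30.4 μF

Step 1 — Angular frequency: ω = 2π·f = 2π·43.7 = 274.6 rad/s.
Step 2 — Component impedances:
  R1: Z = R = 148 Ω
  L: Z = jωL = j·274.6·0.00322 = 0 + j0.8841 Ω
  C: Z = 1/(jωC) = -j/(ω·C) = 0 - j119.8 Ω
Step 3 — Parallel branch: L || C = 1/(1/L + 1/C) = 0 + j0.8907 Ω.
Step 4 — Series with R1: Z_total = R1 + (L || C) = 148 + j0.8907 Ω = 148∠0.3° Ω.

Z = 148 + j0.8907 Ω = 148∠0.3° Ω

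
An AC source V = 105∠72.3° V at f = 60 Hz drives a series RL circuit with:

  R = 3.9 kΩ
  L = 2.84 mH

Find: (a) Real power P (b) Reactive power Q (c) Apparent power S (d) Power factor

Step 1 — Angular frequency: ω = 2π·f = 2π·60 = 377 rad/s.
Step 2 — Component impedances:
  R: Z = R = 3900 Ω
  L: Z = jωL = j·377·0.00284 = 0 + j1.071 Ω
Step 3 — Series combination: Z_total = R + L = 3900 + j1.071 Ω = 3900∠0.0° Ω.
Step 4 — Source phasor: V = 105∠72.3° V = 31.92 + j100 V.
Step 5 — Current: I = V / Z = 0.008193 + j0.02565 A = 0.02692∠72.3° A.
Step 6 — Complex power: S = V·I* = 2.827 + j0.0007761 VA.
Step 7 — Real power: P = Re(S) = 2.827 W.
Step 8 — Reactive power: Q = Im(S) = 0.0007761 VAR.
Step 9 — Apparent power: |S| = 2.827 VA.
Step 10 — Power factor: PF = P/|S| = 1 (lagging).

(a) P = 2.827 W  (b) Q = 0.0007761 VAR  (c) S = 2.827 VA  (d) PF = 1 (lagging)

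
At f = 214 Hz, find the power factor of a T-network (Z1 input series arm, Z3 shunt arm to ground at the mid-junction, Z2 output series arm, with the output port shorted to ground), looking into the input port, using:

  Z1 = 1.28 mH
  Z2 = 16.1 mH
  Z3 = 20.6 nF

Step 1 — Angular frequency: ω = 2π·f = 2π·214 = 1345 rad/s.
Step 2 — Component impedances:
  Z1: Z = jωL = j·1345·0.00128 = 0 + j1.721 Ω
  Z2: Z = jωL = j·1345·0.0161 = 0 + j21.65 Ω
  Z3: Z = 1/(jωC) = -j/(ω·C) = 0 - j3.61e+04 Ω
Step 3 — With the output port shorted to ground, the output series arm Z2 runs from the junction to ground; the shunt arm Z3 also runs from the junction to ground. They appear in parallel: Z3 || Z2 = 0 + j21.66 Ω.
Step 4 — Series with input arm Z1: Z_in = Z1 + (Z3 || Z2) = 0 + j23.38 Ω = 23.38∠90.0° Ω.
Step 5 — Power factor: PF = cos(φ) = Re(Z)/|Z| = 0/23.38 = 0.
Step 6 — Type: Im(Z) = 23.38 ⇒ lagging (phase φ = 90.0°).

PF = 0 (lagging, φ = 90.0°)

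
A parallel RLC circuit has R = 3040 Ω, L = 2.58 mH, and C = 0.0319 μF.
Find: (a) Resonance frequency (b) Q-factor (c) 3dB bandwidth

Step 1 — Resonance: ω₀ = 1/√(LC) = 1/√(0.00258·3.19e-08) = 1.102e+05 rad/s.
Step 2 — f₀ = ω₀/(2π) = 1.754e+04 Hz.
Step 3 — Parallel Q: Q = R/(ω₀L) = 3040/(1.102e+05·0.00258) = 10.69.
Step 4 — Bandwidth: Δω = ω₀/Q = 1.031e+04 rad/s; BW = Δω/(2π) = 1641 Hz.

(a) f₀ = 1.754e+04 Hz  (b) Q = 10.69  (c) BW = 1641 Hz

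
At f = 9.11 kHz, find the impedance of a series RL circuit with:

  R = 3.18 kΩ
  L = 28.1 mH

Step 1 — Angular frequency: ω = 2π·f = 2π·9110 = 5.724e+04 rad/s.
Step 2 — Component impedances:
  R: Z = R = 3180 Ω
  L: Z = jωL = j·5.724e+04·0.0281 = 0 + j1608 Ω
Step 3 — Series combination: Z_total = R + L = 3180 + j1608 Ω = 3564∠26.8° Ω.

Z = 3180 + j1608 Ω = 3564∠26.8° Ω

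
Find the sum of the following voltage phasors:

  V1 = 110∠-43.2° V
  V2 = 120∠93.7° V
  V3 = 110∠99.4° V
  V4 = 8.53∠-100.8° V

Step 1 — Convert each phasor to rectangular form:
  V1 = 110·(cos(-43.2°) + j·sin(-43.2°)) = 80.19 - j75.3 V
  V2 = 120·(cos(93.7°) + j·sin(93.7°)) = -7.744 + j119.7 V
  V3 = 110·(cos(99.4°) + j·sin(99.4°)) = -17.97 + j108.5 V
  V4 = 8.53·(cos(-100.8°) + j·sin(-100.8°)) = -1.598 - j8.379 V
Step 2 — Sum components: V_total = 52.88 + j144.6 V.
Step 3 — Convert to polar: |V_total| = 154 V, ∠V_total = 69.9°.

V_total = 154∠69.9° V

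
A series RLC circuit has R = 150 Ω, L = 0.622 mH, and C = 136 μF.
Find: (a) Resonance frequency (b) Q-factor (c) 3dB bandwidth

Step 1 — Resonance: ω₀ = 1/√(LC) = 1/√(0.000622·0.000136) = 3438 rad/s.
Step 2 — f₀ = ω₀/(2π) = 547.2 Hz.
Step 3 — Series Q: Q = ω₀L/R = 3438·0.000622/150 = 0.01426.
Step 4 — Bandwidth: Δω = ω₀/Q = 2.412e+05 rad/s; BW = Δω/(2π) = 3.838e+04 Hz.

(a) f₀ = 547.2 Hz  (b) Q = 0.01426  (c) BW = 3.838e+04 Hz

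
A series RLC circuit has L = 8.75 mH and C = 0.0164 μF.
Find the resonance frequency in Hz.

Step 1 — Resonance condition Im(Z)=0 gives ω₀ = 1/√(LC).
Step 2 — ω₀ = 1/√(0.00875·1.64e-08) = 8.348e+04 rad/s.
Step 3 — f₀ = ω₀/(2π) = 1.329e+04 Hz.

f₀ = 1.329e+04 Hz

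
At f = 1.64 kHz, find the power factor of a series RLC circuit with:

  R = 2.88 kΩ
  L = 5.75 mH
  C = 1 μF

Step 1 — Angular frequency: ω = 2π·f = 2π·1640 = 1.03e+04 rad/s.
Step 2 — Component impedances:
  R: Z = R = 2880 Ω
  L: Z = jωL = j·1.03e+04·0.00575 = 0 + j59.25 Ω
  C: Z = 1/(jωC) = -j/(ω·C) = 0 - j97.05 Ω
Step 3 — Series combination: Z_total = R + L + C = 2880 - j37.8 Ω = 2880∠-0.8° Ω.
Step 4 — Power factor: PF = cos(φ) = Re(Z)/|Z| = 2880/2880.2 = 0.9999.
Step 5 — Type: Im(Z) = -37.8 ⇒ leading (phase φ = -0.8°).

PF = 0.9999 (leading, φ = -0.8°)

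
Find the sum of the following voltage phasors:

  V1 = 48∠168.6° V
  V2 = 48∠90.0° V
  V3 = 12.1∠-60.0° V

Step 1 — Convert each phasor to rectangular form:
  V1 = 48·(cos(168.6°) + j·sin(168.6°)) = -47.05 + j9.488 V
  V2 = 48·(cos(90.0°) + j·sin(90.0°)) = 0 + j48 V
  V3 = 12.1·(cos(-60.0°) + j·sin(-60.0°)) = 6.05 - j10.48 V
Step 2 — Sum components: V_total = -41 + j47.01 V.
Step 3 — Convert to polar: |V_total| = 62.38 V, ∠V_total = 131.1°.

V_total = 62.38∠131.1° V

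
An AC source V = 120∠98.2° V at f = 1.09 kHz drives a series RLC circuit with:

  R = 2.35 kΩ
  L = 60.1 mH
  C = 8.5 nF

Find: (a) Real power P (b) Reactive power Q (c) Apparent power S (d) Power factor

Step 1 — Angular frequency: ω = 2π·f = 2π·1090 = 6849 rad/s.
Step 2 — Component impedances:
  R: Z = R = 2350 Ω
  L: Z = jωL = j·6849·0.0601 = 0 + j411.6 Ω
  C: Z = 1/(jωC) = -j/(ω·C) = 0 - j1.718e+04 Ω
Step 3 — Series combination: Z_total = R + L + C = 2350 - j1.677e+04 Ω = 1.693e+04∠-82.0° Ω.
Step 4 — Source phasor: V = 120∠98.2° V = -17.12 + j118.8 V.
Step 5 — Current: I = V / Z = -0.007088 - j2.738e-05 A = 0.007088∠-179.8° A.
Step 6 — Complex power: S = V·I* = 0.1181 - j0.8423 VA.
Step 7 — Real power: P = Re(S) = 0.1181 W.
Step 8 — Reactive power: Q = Im(S) = -0.8423 VAR.
Step 9 — Apparent power: |S| = 0.8505 VA.
Step 10 — Power factor: PF = P/|S| = 0.1388 (leading).

(a) P = 0.1181 W  (b) Q = -0.8423 VAR  (c) S = 0.8505 VA  (d) PF = 0.1388 (leading)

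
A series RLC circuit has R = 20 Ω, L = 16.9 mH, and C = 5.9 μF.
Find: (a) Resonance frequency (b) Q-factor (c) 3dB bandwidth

Step 1 — Resonance condition Im(Z)=0 gives ω₀ = 1/√(LC).
Step 2 — ω₀ = 1/√(0.0169·5.9e-06) = 3167 rad/s.
Step 3 — f₀ = ω₀/(2π) = 504 Hz.
Step 4 — Series Q: Q = ω₀L/R = 3167·0.0169/20 = 2.676.
Step 5 — 3dB bandwidth: Δω = ω₀/Q = 1183 rad/s; BW = Δω/(2π) = 188.3 Hz.

(a) f₀ = 504 Hz  (b) Q = 2.676  (c) BW = 188.3 Hz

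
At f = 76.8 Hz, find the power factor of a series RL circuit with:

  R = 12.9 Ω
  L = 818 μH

Step 1 — Angular frequency: ω = 2π·f = 2π·76.8 = 482.5 rad/s.
Step 2 — Component impedances:
  R: Z = R = 12.9 Ω
  L: Z = jωL = j·482.5·0.000818 = 0 + j0.3947 Ω
Step 3 — Series combination: Z_total = R + L = 12.9 + j0.3947 Ω = 12.91∠1.8° Ω.
Step 4 — Power factor: PF = cos(φ) = Re(Z)/|Z| = 12.9/12.906 = 0.9995.
Step 5 — Type: Im(Z) = 0.3947 ⇒ lagging (phase φ = 1.8°).

PF = 0.9995 (lagging, φ = 1.8°)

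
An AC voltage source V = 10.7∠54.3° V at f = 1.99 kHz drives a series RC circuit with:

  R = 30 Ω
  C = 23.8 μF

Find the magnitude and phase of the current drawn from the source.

Step 1 — Angular frequency: ω = 2π·f = 2π·1990 = 1.25e+04 rad/s.
Step 2 — Component impedances:
  R: Z = R = 30 Ω
  C: Z = 1/(jωC) = -j/(ω·C) = 0 - j3.36 Ω
Step 3 — Series combination: Z_total = R + C = 30 - j3.36 Ω = 30.19∠-6.4° Ω.
Step 4 — Source phasor: V = 10.7∠54.3° V = 6.244 + j8.689 V.
Step 5 — Ohm's law: I = V / Z_total = (6.244 + j8.689) / (30 - j3.36) = 0.1735 + j0.3091 A.
Step 6 — Convert to polar: |I| = 0.3544 A, ∠I = 60.7°.

I = 0.3544∠60.7° A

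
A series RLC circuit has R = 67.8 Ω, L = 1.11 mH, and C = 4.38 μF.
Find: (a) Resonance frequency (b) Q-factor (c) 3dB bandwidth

Step 1 — Resonance condition Im(Z)=0 gives ω₀ = 1/√(LC).
Step 2 — ω₀ = 1/√(0.00111·4.38e-06) = 1.434e+04 rad/s.
Step 3 — f₀ = ω₀/(2π) = 2283 Hz.
Step 4 — Series Q: Q = ω₀L/R = 1.434e+04·0.00111/67.8 = 0.2348.
Step 5 — 3dB bandwidth: Δω = ω₀/Q = 6.108e+04 rad/s; BW = Δω/(2π) = 9721 Hz.

(a) f₀ = 2283 Hz  (b) Q = 0.2348  (c) BW = 9721 Hz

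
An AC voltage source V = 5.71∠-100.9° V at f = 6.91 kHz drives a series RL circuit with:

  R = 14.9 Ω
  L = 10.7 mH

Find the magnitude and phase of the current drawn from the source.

Step 1 — Angular frequency: ω = 2π·f = 2π·6910 = 4.342e+04 rad/s.
Step 2 — Component impedances:
  R: Z = R = 14.9 Ω
  L: Z = jωL = j·4.342e+04·0.0107 = 0 + j464.6 Ω
Step 3 — Series combination: Z_total = R + L = 14.9 + j464.6 Ω = 464.8∠88.2° Ω.
Step 4 — Source phasor: V = 5.71∠-100.9° V = -1.08 - j5.607 V.
Step 5 — Ohm's law: I = V / Z_total = (-1.08 - j5.607) / (14.9 + j464.6) = -0.01213 + j0.001935 A.
Step 6 — Convert to polar: |I| = 0.01228 A, ∠I = 170.9°.

I = 0.01228∠170.9° A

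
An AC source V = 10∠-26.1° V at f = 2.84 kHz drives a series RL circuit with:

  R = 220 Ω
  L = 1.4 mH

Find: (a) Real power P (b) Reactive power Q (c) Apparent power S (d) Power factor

Step 1 — Angular frequency: ω = 2π·f = 2π·2840 = 1.784e+04 rad/s.
Step 2 — Component impedances:
  R: Z = R = 220 Ω
  L: Z = jωL = j·1.784e+04·0.0014 = 0 + j24.98 Ω
Step 3 — Series combination: Z_total = R + L = 220 + j24.98 Ω = 221.4∠6.5° Ω.
Step 4 — Source phasor: V = 10∠-26.1° V = 8.98 - j4.399 V.
Step 5 — Current: I = V / Z = 0.03806 - j0.02432 A = 0.04516∠-32.6° A.
Step 6 — Complex power: S = V·I* = 0.4488 + j0.05096 VA.
Step 7 — Real power: P = Re(S) = 0.4488 W.
Step 8 — Reactive power: Q = Im(S) = 0.05096 VAR.
Step 9 — Apparent power: |S| = 0.4516 VA.
Step 10 — Power factor: PF = P/|S| = 0.9936 (lagging).

(a) P = 0.4488 W  (b) Q = 0.05096 VAR  (c) S = 0.4516 VA  (d) PF = 0.9936 (lagging)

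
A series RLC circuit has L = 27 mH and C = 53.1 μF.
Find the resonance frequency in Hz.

Step 1 — Resonance condition Im(Z)=0 gives ω₀ = 1/√(LC).
Step 2 — ω₀ = 1/√(0.027·5.31e-05) = 835.2 rad/s.
Step 3 — f₀ = ω₀/(2π) = 132.9 Hz.

f₀ = 132.9 Hz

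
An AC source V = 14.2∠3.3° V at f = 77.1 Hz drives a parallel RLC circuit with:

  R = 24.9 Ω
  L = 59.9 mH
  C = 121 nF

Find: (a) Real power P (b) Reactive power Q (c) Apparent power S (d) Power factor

Step 1 — Angular frequency: ω = 2π·f = 2π·77.1 = 484.4 rad/s.
Step 2 — Component impedances:
  R: Z = R = 24.9 Ω
  L: Z = jωL = j·484.4·0.0599 = 0 + j29.02 Ω
  C: Z = 1/(jωC) = -j/(ω·C) = 0 - j1.706e+04 Ω
Step 3 — Parallel combination: 1/Z_total = 1/R + 1/L + 1/C; Z_total = 14.36 + j12.3 Ω = 18.91∠40.6° Ω.
Step 4 — Source phasor: V = 14.2∠3.3° V = 14.18 + j0.8174 V.
Step 5 — Current: I = V / Z = 0.5975 - j0.4549 A = 0.7509∠-37.3° A.
Step 6 — Complex power: S = V·I* = 8.098 + j6.937 VA.
Step 7 — Real power: P = Re(S) = 8.098 W.
Step 8 — Reactive power: Q = Im(S) = 6.937 VAR.
Step 9 — Apparent power: |S| = 10.66 VA.
Step 10 — Power factor: PF = P/|S| = 0.7594 (lagging).

(a) P = 8.098 W  (b) Q = 6.937 VAR  (c) S = 10.66 VA  (d) PF = 0.7594 (lagging)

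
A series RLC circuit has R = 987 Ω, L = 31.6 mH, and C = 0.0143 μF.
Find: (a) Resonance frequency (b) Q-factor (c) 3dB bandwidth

Step 1 — Resonance condition Im(Z)=0 gives ω₀ = 1/√(LC).
Step 2 — ω₀ = 1/√(0.0316·1.43e-08) = 4.704e+04 rad/s.
Step 3 — f₀ = ω₀/(2π) = 7487 Hz.
Step 4 — Series Q: Q = ω₀L/R = 4.704e+04·0.0316/987 = 1.506.
Step 5 — 3dB bandwidth: Δω = ω₀/Q = 3.123e+04 rad/s; BW = Δω/(2π) = 4971 Hz.

(a) f₀ = 7487 Hz  (b) Q = 1.506  (c) BW = 4971 Hz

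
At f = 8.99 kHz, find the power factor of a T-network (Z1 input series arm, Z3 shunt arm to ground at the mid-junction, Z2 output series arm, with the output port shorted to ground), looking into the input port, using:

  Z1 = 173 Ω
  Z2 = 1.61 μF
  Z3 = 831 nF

Step 1 — Angular frequency: ω = 2π·f = 2π·8990 = 5.649e+04 rad/s.
Step 2 — Component impedances:
  Z1: Z = R = 173 Ω
  Z2: Z = 1/(jωC) = -j/(ω·C) = 0 - j11 Ω
  Z3: Z = 1/(jωC) = -j/(ω·C) = 0 - j21.3 Ω
Step 3 — With the output port shorted to ground, the output series arm Z2 runs from the junction to ground; the shunt arm Z3 also runs from the junction to ground. They appear in parallel: Z3 || Z2 = 0 - j7.253 Ω.
Step 4 — Series with input arm Z1: Z_in = Z1 + (Z3 || Z2) = 173 - j7.253 Ω = 173.2∠-2.4° Ω.
Step 5 — Power factor: PF = cos(φ) = Re(Z)/|Z| = 173/173.15 = 0.9991.
Step 6 — Type: Im(Z) = -7.253 ⇒ leading (phase φ = -2.4°).

PF = 0.9991 (leading, φ = -2.4°)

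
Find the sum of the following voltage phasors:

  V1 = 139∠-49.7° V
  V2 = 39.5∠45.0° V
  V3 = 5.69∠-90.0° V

Step 1 — Convert each phasor to rectangular form:
  V1 = 139·(cos(-49.7°) + j·sin(-49.7°)) = 89.9 - j106 V
  V2 = 39.5·(cos(45.0°) + j·sin(45.0°)) = 27.93 + j27.93 V
  V3 = 5.69·(cos(-90.0°) + j·sin(-90.0°)) = 0 - j5.69 V
Step 2 — Sum components: V_total = 117.8 - j83.77 V.
Step 3 — Convert to polar: |V_total| = 144.6 V, ∠V_total = -35.4°.

V_total = 144.6∠-35.4° V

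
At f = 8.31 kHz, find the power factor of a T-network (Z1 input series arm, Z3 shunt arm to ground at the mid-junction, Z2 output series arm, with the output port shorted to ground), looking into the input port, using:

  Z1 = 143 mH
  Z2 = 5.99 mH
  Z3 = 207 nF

Step 1 — Angular frequency: ω = 2π·f = 2π·8310 = 5.221e+04 rad/s.
Step 2 — Component impedances:
  Z1: Z = jωL = j·5.221e+04·0.143 = 0 + j7466 Ω
  Z2: Z = jωL = j·5.221e+04·0.00599 = 0 + j312.8 Ω
  Z3: Z = 1/(jωC) = -j/(ω·C) = 0 - j92.52 Ω
Step 3 — With the output port shorted to ground, the output series arm Z2 runs from the junction to ground; the shunt arm Z3 also runs from the junction to ground. They appear in parallel: Z3 || Z2 = 0 - j131.4 Ω.
Step 4 — Series with input arm Z1: Z_in = Z1 + (Z3 || Z2) = 0 + j7335 Ω = 7335∠90.0° Ω.
Step 5 — Power factor: PF = cos(φ) = Re(Z)/|Z| = 0/7335 = 0.
Step 6 — Type: Im(Z) = 7335 ⇒ lagging (phase φ = 90.0°).

PF = 0 (lagging, φ = 90.0°)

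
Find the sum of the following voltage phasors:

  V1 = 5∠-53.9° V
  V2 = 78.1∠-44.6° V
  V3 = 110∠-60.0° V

Step 1 — Convert each phasor to rectangular form:
  V1 = 5·(cos(-53.9°) + j·sin(-53.9°)) = 2.946 - j4.04 V
  V2 = 78.1·(cos(-44.6°) + j·sin(-44.6°)) = 55.61 - j54.84 V
  V3 = 110·(cos(-60.0°) + j·sin(-60.0°)) = 55 - j95.26 V
Step 2 — Sum components: V_total = 113.6 - j154.1 V.
Step 3 — Convert to polar: |V_total| = 191.5 V, ∠V_total = -53.6°.

V_total = 191.5∠-53.6° V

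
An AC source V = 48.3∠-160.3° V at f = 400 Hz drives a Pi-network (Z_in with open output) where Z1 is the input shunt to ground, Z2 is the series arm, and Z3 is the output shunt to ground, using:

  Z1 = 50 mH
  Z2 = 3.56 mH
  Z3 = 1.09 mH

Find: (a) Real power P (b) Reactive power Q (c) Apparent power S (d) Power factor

Step 1 — Angular frequency: ω = 2π·f = 2π·400 = 2513 rad/s.
Step 2 — Component impedances:
  Z1: Z = jωL = j·2513·0.05 = 0 + j125.7 Ω
  Z2: Z = jωL = j·2513·0.00356 = 0 + j8.947 Ω
  Z3: Z = jωL = j·2513·0.00109 = 0 + j2.739 Ω
Step 3 — With open output, the series arm Z2 and the output shunt Z3 appear in series to ground: Z2 + Z3 = 0 + j11.69 Ω.
Step 4 — Parallel with input shunt Z1: Z_in = Z1 || (Z2 + Z3) = 0 + j10.69 Ω = 10.69∠90.0° Ω.
Step 5 — Source phasor: V = 48.3∠-160.3° V = -45.47 - j16.28 V.
Step 6 — Current: I = V / Z = -1.523 + j4.253 A = 4.517∠109.7° A.
Step 7 — Complex power: S = V·I* = 0 + j218.2 VA.
Step 8 — Real power: P = Re(S) = 0 W.
Step 9 — Reactive power: Q = Im(S) = 218.2 VAR.
Step 10 — Apparent power: |S| = 218.2 VA.
Step 11 — Power factor: PF = P/|S| = 0 (lagging).

(a) P = 0 W  (b) Q = 218.2 VAR  (c) S = 218.2 VA  (d) PF = 0 (lagging)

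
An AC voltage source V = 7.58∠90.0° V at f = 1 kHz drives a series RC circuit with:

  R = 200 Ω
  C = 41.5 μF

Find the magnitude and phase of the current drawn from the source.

Step 1 — Angular frequency: ω = 2π·f = 2π·1000 = 6283 rad/s.
Step 2 — Component impedances:
  R: Z = R = 200 Ω
  C: Z = 1/(jωC) = -j/(ω·C) = 0 - j3.835 Ω
Step 3 — Series combination: Z_total = R + C = 200 - j3.835 Ω = 200∠-1.1° Ω.
Step 4 — Source phasor: V = 7.58∠90.0° V = 0 + j7.58 V.
Step 5 — Ohm's law: I = V / Z_total = (0 + j7.58) / (200 - j3.835) = -0.0007265 + j0.03789 A.
Step 6 — Convert to polar: |I| = 0.03789 A, ∠I = 91.1°.

I = 0.03789∠91.1° A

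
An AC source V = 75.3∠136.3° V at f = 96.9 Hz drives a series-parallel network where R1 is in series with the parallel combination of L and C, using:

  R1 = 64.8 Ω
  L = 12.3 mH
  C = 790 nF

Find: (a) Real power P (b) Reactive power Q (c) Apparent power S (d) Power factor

Step 1 — Angular frequency: ω = 2π·f = 2π·96.9 = 608.8 rad/s.
Step 2 — Component impedances:
  R1: Z = R = 64.8 Ω
  L: Z = jωL = j·608.8·0.0123 = 0 + j7.489 Ω
  C: Z = 1/(jωC) = -j/(ω·C) = 0 - j2079 Ω
Step 3 — Parallel branch: L || C = 1/(1/L + 1/C) = 0 + j7.516 Ω.
Step 4 — Series with R1: Z_total = R1 + (L || C) = 64.8 + j7.516 Ω = 65.23∠6.6° Ω.
Step 5 — Source phasor: V = 75.3∠136.3° V = -54.44 + j52.02 V.
Step 6 — Current: I = V / Z = -0.7371 + j0.8883 A = 1.154∠129.7° A.
Step 7 — Complex power: S = V·I* = 86.34 + j10.01 VA.
Step 8 — Real power: P = Re(S) = 86.34 W.
Step 9 — Reactive power: Q = Im(S) = 10.01 VAR.
Step 10 — Apparent power: |S| = 86.92 VA.
Step 11 — Power factor: PF = P/|S| = 0.9933 (lagging).

(a) P = 86.34 W  (b) Q = 10.01 VAR  (c) S = 86.92 VA  (d) PF = 0.9933 (lagging)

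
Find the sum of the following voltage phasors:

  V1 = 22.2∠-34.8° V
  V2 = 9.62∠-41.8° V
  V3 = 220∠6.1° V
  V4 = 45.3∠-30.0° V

Step 1 — Convert each phasor to rectangular form:
  V1 = 22.2·(cos(-34.8°) + j·sin(-34.8°)) = 18.23 - j12.67 V
  V2 = 9.62·(cos(-41.8°) + j·sin(-41.8°)) = 7.171 - j6.412 V
  V3 = 220·(cos(6.1°) + j·sin(6.1°)) = 218.8 + j23.38 V
  V4 = 45.3·(cos(-30.0°) + j·sin(-30.0°)) = 39.23 - j22.65 V
Step 2 — Sum components: V_total = 283.4 - j18.35 V.
Step 3 — Convert to polar: |V_total| = 284 V, ∠V_total = -3.7°.

V_total = 284∠-3.7° V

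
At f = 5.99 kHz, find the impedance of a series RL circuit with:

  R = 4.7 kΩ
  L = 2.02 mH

Step 1 — Angular frequency: ω = 2π·f = 2π·5990 = 3.764e+04 rad/s.
Step 2 — Component impedances:
  R: Z = R = 4700 Ω
  L: Z = jωL = j·3.764e+04·0.00202 = 0 + j76.03 Ω
Step 3 — Series combination: Z_total = R + L = 4700 + j76.03 Ω = 4701∠0.9° Ω.

Z = 4700 + j76.03 Ω = 4701∠0.9° Ω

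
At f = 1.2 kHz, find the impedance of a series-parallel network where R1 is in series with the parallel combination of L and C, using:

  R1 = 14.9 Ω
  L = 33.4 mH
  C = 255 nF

Step 1 — Angular frequency: ω = 2π·f = 2π·1200 = 7540 rad/s.
Step 2 — Component impedances:
  R1: Z = R = 14.9 Ω
  L: Z = jωL = j·7540·0.0334 = 0 + j251.8 Ω
  C: Z = 1/(jωC) = -j/(ω·C) = 0 - j520.1 Ω
Step 3 — Parallel branch: L || C = 1/(1/L + 1/C) = 0 + j488.2 Ω.
Step 4 — Series with R1: Z_total = R1 + (L || C) = 14.9 + j488.2 Ω = 488.4∠88.3° Ω.

Z = 14.9 + j488.2 Ω = 488.4∠88.3° Ω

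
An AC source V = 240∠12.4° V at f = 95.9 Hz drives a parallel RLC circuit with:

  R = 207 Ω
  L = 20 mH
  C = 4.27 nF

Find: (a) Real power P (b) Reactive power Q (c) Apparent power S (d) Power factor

Step 1 — Angular frequency: ω = 2π·f = 2π·95.9 = 602.6 rad/s.
Step 2 — Component impedances:
  R: Z = R = 207 Ω
  L: Z = jωL = j·602.6·0.02 = 0 + j12.05 Ω
  C: Z = 1/(jωC) = -j/(ω·C) = 0 - j3.887e+05 Ω
Step 3 — Parallel combination: 1/Z_total = 1/R + 1/L + 1/C; Z_total = 0.6993 + j12.01 Ω = 12.03∠86.7° Ω.
Step 4 — Source phasor: V = 240∠12.4° V = 234.4 + j51.54 V.
Step 5 — Current: I = V / Z = 5.409 - j19.2 A = 19.95∠-74.3° A.
Step 6 — Complex power: S = V·I* = 278.3 + j4779 VA.
Step 7 — Real power: P = Re(S) = 278.3 W.
Step 8 — Reactive power: Q = Im(S) = 4779 VAR.
Step 9 — Apparent power: |S| = 4788 VA.
Step 10 — Power factor: PF = P/|S| = 0.05812 (lagging).

(a) P = 278.3 W  (b) Q = 4779 VAR  (c) S = 4788 VA  (d) PF = 0.05812 (lagging)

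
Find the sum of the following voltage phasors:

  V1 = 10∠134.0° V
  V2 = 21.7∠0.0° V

Step 1 — Convert each phasor to rectangular form:
  V1 = 10·(cos(134.0°) + j·sin(134.0°)) = -6.947 + j7.193 V
  V2 = 21.7·(cos(0.0°) + j·sin(0.0°)) = 21.7 V
Step 2 — Sum components: V_total = 14.75 + j7.193 V.
Step 3 — Convert to polar: |V_total| = 16.41 V, ∠V_total = 26.0°.

V_total = 16.41∠26.0° V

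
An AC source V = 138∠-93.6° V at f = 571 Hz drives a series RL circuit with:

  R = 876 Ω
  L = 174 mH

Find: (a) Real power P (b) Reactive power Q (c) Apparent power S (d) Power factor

Step 1 — Angular frequency: ω = 2π·f = 2π·571 = 3588 rad/s.
Step 2 — Component impedances:
  R: Z = R = 876 Ω
  L: Z = jωL = j·3588·0.174 = 0 + j624.3 Ω
Step 3 — Series combination: Z_total = R + L = 876 + j624.3 Ω = 1076∠35.5° Ω.
Step 4 — Source phasor: V = 138∠-93.6° V = -8.665 - j137.7 V.
Step 5 — Current: I = V / Z = -0.08087 - j0.0996 A = 0.1283∠-129.1° A.
Step 6 — Complex power: S = V·I* = 14.42 + j10.27 VA.
Step 7 — Real power: P = Re(S) = 14.42 W.
Step 8 — Reactive power: Q = Im(S) = 10.27 VAR.
Step 9 — Apparent power: |S| = 17.7 VA.
Step 10 — Power factor: PF = P/|S| = 0.8144 (lagging).

(a) P = 14.42 W  (b) Q = 10.27 VAR  (c) S = 17.7 VA  (d) PF = 0.8144 (lagging)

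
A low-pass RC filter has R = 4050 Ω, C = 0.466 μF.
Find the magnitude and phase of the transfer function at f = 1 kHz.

Step 1 — Angular frequency: ω = 2π·1000 = 6283 rad/s.
Step 2 — Transfer function: H(jω) = 1/(1 + jωRC).
Step 3 — Denominator: 1 + jωRC = 1 + j·6283·4050·4.66e-07 = 1 + j11.86.
Step 4 — H = 0.007061 - j0.08373.
Step 5 — Magnitude: |H| = 0.08403 (-21.5 dB); phase: φ = -85.2°.

|H| = 0.08403 (-21.5 dB), φ = -85.2°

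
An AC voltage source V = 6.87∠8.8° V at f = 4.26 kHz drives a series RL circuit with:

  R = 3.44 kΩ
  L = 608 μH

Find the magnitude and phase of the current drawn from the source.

Step 1 — Angular frequency: ω = 2π·f = 2π·4260 = 2.677e+04 rad/s.
Step 2 — Component impedances:
  R: Z = R = 3440 Ω
  L: Z = jωL = j·2.677e+04·0.000608 = 0 + j16.27 Ω
Step 3 — Series combination: Z_total = R + L = 3440 + j16.27 Ω = 3440∠0.3° Ω.
Step 4 — Source phasor: V = 6.87∠8.8° V = 6.789 + j1.051 V.
Step 5 — Ohm's law: I = V / Z_total = (6.789 + j1.051) / (3440 + j16.27) = 0.001975 + j0.0002962 A.
Step 6 — Convert to polar: |I| = 0.001997 A, ∠I = 8.5°.

I = 0.001997∠8.5° A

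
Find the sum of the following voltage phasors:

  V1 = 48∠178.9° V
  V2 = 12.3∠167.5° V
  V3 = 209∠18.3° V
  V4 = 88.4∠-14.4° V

Step 1 — Convert each phasor to rectangular form:
  V1 = 48·(cos(178.9°) + j·sin(178.9°)) = -47.99 + j0.9215 V
  V2 = 12.3·(cos(167.5°) + j·sin(167.5°)) = -12.01 + j2.662 V
  V3 = 209·(cos(18.3°) + j·sin(18.3°)) = 198.4 + j65.62 V
  V4 = 88.4·(cos(-14.4°) + j·sin(-14.4°)) = 85.62 - j21.98 V
Step 2 — Sum components: V_total = 224.1 + j47.22 V.
Step 3 — Convert to polar: |V_total| = 229 V, ∠V_total = 11.9°.

V_total = 229∠11.9° V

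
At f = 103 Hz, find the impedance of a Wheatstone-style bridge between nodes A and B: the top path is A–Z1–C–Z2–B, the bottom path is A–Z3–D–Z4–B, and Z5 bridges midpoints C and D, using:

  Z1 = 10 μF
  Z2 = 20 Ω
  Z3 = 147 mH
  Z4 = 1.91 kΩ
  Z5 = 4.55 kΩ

Step 1 — Angular frequency: ω = 2π·f = 2π·103 = 647.2 rad/s.
Step 2 — Component impedances:
  Z1: Z = 1/(jωC) = -j/(ω·C) = 0 - j154.5 Ω
  Z2: Z = R = 20 Ω
  Z3: Z = jωL = j·647.2·0.147 = 0 + j95.13 Ω
  Z4: Z = R = 1910 Ω
  Z5: Z = R = 4550 Ω
Step 3 — Bridge requires nodal analysis (the Z5 bridge couples midpoints C and D, so the two paths cannot be reduced to a simple series/parallel combination). Setting node B to ground and injecting 1 A at node A, the 3-node admittance system at A, C, D solves to V_A = Z_AB = 37.24 - j150.6 Ω = 155.1∠-76.1° Ω.

Z = 37.24 - j150.6 Ω = 155.1∠-76.1° Ω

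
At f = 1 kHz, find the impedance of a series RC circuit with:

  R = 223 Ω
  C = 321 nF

Step 1 — Angular frequency: ω = 2π·f = 2π·1000 = 6283 rad/s.
Step 2 — Component impedances:
  R: Z = R = 223 Ω
  C: Z = 1/(jωC) = -j/(ω·C) = 0 - j495.8 Ω
Step 3 — Series combination: Z_total = R + C = 223 - j495.8 Ω = 543.7∠-65.8° Ω.

Z = 223 - j495.8 Ω = 543.7∠-65.8° Ω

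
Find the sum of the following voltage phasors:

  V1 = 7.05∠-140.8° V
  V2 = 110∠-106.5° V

Step 1 — Convert each phasor to rectangular form:
  V1 = 7.05·(cos(-140.8°) + j·sin(-140.8°)) = -5.463 - j4.456 V
  V2 = 110·(cos(-106.5°) + j·sin(-106.5°)) = -31.24 - j105.5 V
Step 2 — Sum components: V_total = -36.71 - j109.9 V.
Step 3 — Convert to polar: |V_total| = 115.9 V, ∠V_total = -108.5°.

V_total = 115.9∠-108.5° V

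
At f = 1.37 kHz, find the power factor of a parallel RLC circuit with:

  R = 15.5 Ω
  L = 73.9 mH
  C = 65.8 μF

Step 1 — Angular frequency: ω = 2π·f = 2π·1370 = 8608 rad/s.
Step 2 — Component impedances:
  R: Z = R = 15.5 Ω
  L: Z = jωL = j·8608·0.0739 = 0 + j636.1 Ω
  C: Z = 1/(jωC) = -j/(ω·C) = 0 - j1.766 Ω
Step 3 — Parallel combination: 1/Z_total = 1/R + 1/L + 1/C; Z_total = 0.1996 - j1.748 Ω = 1.759∠-83.5° Ω.
Step 4 — Power factor: PF = cos(φ) = Re(Z)/|Z| = 0.1996/1.759 = 0.1135.
Step 5 — Type: Im(Z) = -1.748 ⇒ leading (phase φ = -83.5°).

PF = 0.1135 (leading, φ = -83.5°)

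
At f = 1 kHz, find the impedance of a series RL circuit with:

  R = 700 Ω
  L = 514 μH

Step 1 — Angular frequency: ω = 2π·f = 2π·1000 = 6283 rad/s.
Step 2 — Component impedances:
  R: Z = R = 700 Ω
  L: Z = jωL = j·6283·0.000514 = 0 + j3.23 Ω
Step 3 — Series combination: Z_total = R + L = 700 + j3.23 Ω = 700∠0.3° Ω.

Z = 700 + j3.23 Ω = 700∠0.3° Ω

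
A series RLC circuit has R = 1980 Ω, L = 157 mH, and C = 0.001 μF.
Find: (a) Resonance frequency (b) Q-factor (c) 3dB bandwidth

Step 1 — Resonance: ω₀ = 1/√(LC) = 1/√(0.157·1e-09) = 7.981e+04 rad/s.
Step 2 — f₀ = ω₀/(2π) = 1.27e+04 Hz.
Step 3 — Series Q: Q = ω₀L/R = 7.981e+04·0.157/1980 = 6.328.
Step 4 — Bandwidth: Δω = ω₀/Q = 1.261e+04 rad/s; BW = Δω/(2π) = 2007 Hz.

(a) f₀ = 1.27e+04 Hz  (b) Q = 6.328  (c) BW = 2007 Hz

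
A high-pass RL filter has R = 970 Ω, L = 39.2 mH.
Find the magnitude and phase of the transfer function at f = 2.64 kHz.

Step 1 — Angular frequency: ω = 2π·2640 = 1.659e+04 rad/s.
Step 2 — Transfer function: H(jω) = jωL/(R + jωL).
Step 3 — Numerator jωL = j·650.2; denominator R + jωL = 970 + j650.2.
Step 4 — H = 0.31 + j0.4625.
Step 5 — Magnitude: |H| = 0.5568 (-5.1 dB); phase: φ = 56.2°.

|H| = 0.5568 (-5.1 dB), φ = 56.2°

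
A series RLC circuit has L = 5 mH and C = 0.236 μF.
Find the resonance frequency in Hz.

Step 1 — Resonance condition Im(Z)=0 gives ω₀ = 1/√(LC).
Step 2 — ω₀ = 1/√(0.005·2.36e-07) = 2.911e+04 rad/s.
Step 3 — f₀ = ω₀/(2π) = 4633 Hz.

f₀ = 4633 Hz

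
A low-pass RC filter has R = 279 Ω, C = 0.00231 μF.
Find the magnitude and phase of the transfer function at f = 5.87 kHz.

Step 1 — Angular frequency: ω = 2π·5870 = 3.688e+04 rad/s.
Step 2 — Transfer function: H(jω) = 1/(1 + jωRC).
Step 3 — Denominator: 1 + jωRC = 1 + j·3.688e+04·279·2.31e-09 = 1 + j0.02377.
Step 4 — H = 0.9994 - j0.02376.
Step 5 — Magnitude: |H| = 0.9997 (-0.0 dB); phase: φ = -1.4°.

|H| = 0.9997 (-0.0 dB), φ = -1.4°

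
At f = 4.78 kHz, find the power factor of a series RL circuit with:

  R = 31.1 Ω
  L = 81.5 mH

Step 1 — Angular frequency: ω = 2π·f = 2π·4780 = 3.003e+04 rad/s.
Step 2 — Component impedances:
  R: Z = R = 31.1 Ω
  L: Z = jωL = j·3.003e+04·0.0815 = 0 + j2448 Ω
Step 3 — Series combination: Z_total = R + L = 31.1 + j2448 Ω = 2448∠89.3° Ω.
Step 4 — Power factor: PF = cos(φ) = Re(Z)/|Z| = 31.1/2448 = 0.0127.
Step 5 — Type: Im(Z) = 2448 ⇒ lagging (phase φ = 89.3°).

PF = 0.0127 (lagging, φ = 89.3°)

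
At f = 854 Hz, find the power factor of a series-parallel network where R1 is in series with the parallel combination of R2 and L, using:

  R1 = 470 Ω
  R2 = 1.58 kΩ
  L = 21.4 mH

Step 1 — Angular frequency: ω = 2π·f = 2π·854 = 5366 rad/s.
Step 2 — Component impedances:
  R1: Z = R = 470 Ω
  R2: Z = R = 1580 Ω
  L: Z = jωL = j·5366·0.0214 = 0 + j114.8 Ω
Step 3 — Parallel branch: R2 || L = 1/(1/R2 + 1/L) = 8.302 + j114.2 Ω.
Step 4 — Series with R1: Z_total = R1 + (R2 || L) = 478.3 + j114.2 Ω = 491.8∠13.4° Ω.
Step 5 — Power factor: PF = cos(φ) = Re(Z)/|Z| = 478.3/491.75 = 0.9726.
Step 6 — Type: Im(Z) = 114.2 ⇒ lagging (phase φ = 13.4°).

PF = 0.9726 (lagging, φ = 13.4°)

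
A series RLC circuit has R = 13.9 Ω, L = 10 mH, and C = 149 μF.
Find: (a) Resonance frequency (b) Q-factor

Step 1 — Resonance condition Im(Z)=0 gives ω₀ = 1/√(LC).
Step 2 — ω₀ = 1/√(0.01·0.000149) = 819.2 rad/s.
Step 3 — f₀ = ω₀/(2π) = 130.4 Hz.
Step 4 — Series Q: Q = ω₀L/R = 819.2·0.01/13.9 = 0.5894.

(a) f₀ = 130.4 Hz  (b) Q = 0.5894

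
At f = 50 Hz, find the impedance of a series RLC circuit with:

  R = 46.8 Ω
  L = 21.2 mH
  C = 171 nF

Step 1 — Angular frequency: ω = 2π·f = 2π·50 = 314.2 rad/s.
Step 2 — Component impedances:
  R: Z = R = 46.8 Ω
  L: Z = jωL = j·314.2·0.0212 = 0 + j6.66 Ω
  C: Z = 1/(jωC) = -j/(ω·C) = 0 - j1.861e+04 Ω
Step 3 — Series combination: Z_total = R + L + C = 46.8 - j1.861e+04 Ω = 1.861e+04∠-89.9° Ω.

Z = 46.8 - j1.861e+04 Ω = 1.861e+04∠-89.9° Ω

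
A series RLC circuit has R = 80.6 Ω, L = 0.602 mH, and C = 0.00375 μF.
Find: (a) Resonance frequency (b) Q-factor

Step 1 — Resonance condition Im(Z)=0 gives ω₀ = 1/√(LC).
Step 2 — ω₀ = 1/√(0.000602·3.75e-09) = 6.656e+05 rad/s.
Step 3 — f₀ = ω₀/(2π) = 1.059e+05 Hz.
Step 4 — Series Q: Q = ω₀L/R = 6.656e+05·0.000602/80.6 = 4.971.

(a) f₀ = 1.059e+05 Hz  (b) Q = 4.971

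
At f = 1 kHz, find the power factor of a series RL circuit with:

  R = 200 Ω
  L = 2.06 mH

Step 1 — Angular frequency: ω = 2π·f = 2π·1000 = 6283 rad/s.
Step 2 — Component impedances:
  R: Z = R = 200 Ω
  L: Z = jωL = j·6283·0.00206 = 0 + j12.94 Ω
Step 3 — Series combination: Z_total = R + L = 200 + j12.94 Ω = 200.4∠3.7° Ω.
Step 4 — Power factor: PF = cos(φ) = Re(Z)/|Z| = 200/200.42 = 0.9979.
Step 5 — Type: Im(Z) = 12.94 ⇒ lagging (phase φ = 3.7°).

PF = 0.9979 (lagging, φ = 3.7°)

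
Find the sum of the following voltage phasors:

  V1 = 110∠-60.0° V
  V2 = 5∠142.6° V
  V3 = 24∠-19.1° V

Step 1 — Convert each phasor to rectangular form:
  V1 = 110·(cos(-60.0°) + j·sin(-60.0°)) = 55 - j95.26 V
  V2 = 5·(cos(142.6°) + j·sin(142.6°)) = -3.972 + j3.037 V
  V3 = 24·(cos(-19.1°) + j·sin(-19.1°)) = 22.68 - j7.853 V
Step 2 — Sum components: V_total = 73.71 - j100.1 V.
Step 3 — Convert to polar: |V_total| = 124.3 V, ∠V_total = -53.6°.

V_total = 124.3∠-53.6° V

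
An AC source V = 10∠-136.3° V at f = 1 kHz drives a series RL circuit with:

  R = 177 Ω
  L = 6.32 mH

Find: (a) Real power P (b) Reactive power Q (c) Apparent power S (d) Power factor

Step 1 — Angular frequency: ω = 2π·f = 2π·1000 = 6283 rad/s.
Step 2 — Component impedances:
  R: Z = R = 177 Ω
  L: Z = jωL = j·6283·0.00632 = 0 + j39.71 Ω
Step 3 — Series combination: Z_total = R + L = 177 + j39.71 Ω = 181.4∠12.6° Ω.
Step 4 — Source phasor: V = 10∠-136.3° V = -7.23 - j6.909 V.
Step 5 — Current: I = V / Z = -0.04723 - j0.02844 A = 0.05513∠-148.9° A.
Step 6 — Complex power: S = V·I* = 0.5379 + j0.1207 VA.
Step 7 — Real power: P = Re(S) = 0.5379 W.
Step 8 — Reactive power: Q = Im(S) = 0.1207 VAR.
Step 9 — Apparent power: |S| = 0.5513 VA.
Step 10 — Power factor: PF = P/|S| = 0.9757 (lagging).

(a) P = 0.5379 W  (b) Q = 0.1207 VAR  (c) S = 0.5513 VA  (d) PF = 0.9757 (lagging)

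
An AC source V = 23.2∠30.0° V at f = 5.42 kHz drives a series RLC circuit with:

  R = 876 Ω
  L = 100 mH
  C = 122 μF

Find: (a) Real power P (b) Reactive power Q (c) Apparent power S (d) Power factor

Step 1 — Angular frequency: ω = 2π·f = 2π·5420 = 3.405e+04 rad/s.
Step 2 — Component impedances:
  R: Z = R = 876 Ω
  L: Z = jωL = j·3.405e+04·0.1 = 0 + j3405 Ω
  C: Z = 1/(jωC) = -j/(ω·C) = 0 - j0.2407 Ω
Step 3 — Series combination: Z_total = R + L + C = 876 + j3405 Ω = 3516∠75.6° Ω.
Step 4 — Source phasor: V = 23.2∠30.0° V = 20.09 + j11.6 V.
Step 5 — Current: I = V / Z = 0.004619 - j0.004712 A = 0.006598∠-45.6° A.
Step 6 — Complex power: S = V·I* = 0.03814 + j0.1483 VA.
Step 7 — Real power: P = Re(S) = 0.03814 W.
Step 8 — Reactive power: Q = Im(S) = 0.1483 VAR.
Step 9 — Apparent power: |S| = 0.1531 VA.
Step 10 — Power factor: PF = P/|S| = 0.2491 (lagging).

(a) P = 0.03814 W  (b) Q = 0.1483 VAR  (c) S = 0.1531 VA  (d) PF = 0.2491 (lagging)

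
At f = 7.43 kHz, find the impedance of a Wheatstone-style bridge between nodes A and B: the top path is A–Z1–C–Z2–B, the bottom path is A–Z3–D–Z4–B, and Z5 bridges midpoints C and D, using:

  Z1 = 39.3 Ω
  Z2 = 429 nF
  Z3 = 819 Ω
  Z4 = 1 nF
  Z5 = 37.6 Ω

Step 1 — Angular frequency: ω = 2π·f = 2π·7430 = 4.668e+04 rad/s.
Step 2 — Component impedances:
  Z1: Z = R = 39.3 Ω
  Z2: Z = 1/(jωC) = -j/(ω·C) = 0 - j49.93 Ω
  Z3: Z = R = 819 Ω
  Z4: Z = 1/(jωC) = -j/(ω·C) = 0 - j2.142e+04 Ω
  Z5: Z = R = 37.6 Ω
Step 3 — Bridge requires nodal analysis (the Z5 bridge couples midpoints C and D, so the two paths cannot be reduced to a simple series/parallel combination). Setting node B to ground and injecting 1 A at node A, the 3-node admittance system at A, C, D solves to V_A = Z_AB = 37.57 - j49.82 Ω = 62.39∠-53.0° Ω.

Z = 37.57 - j49.82 Ω = 62.39∠-53.0° Ω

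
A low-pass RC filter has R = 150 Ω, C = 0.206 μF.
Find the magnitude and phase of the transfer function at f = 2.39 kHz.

Step 1 — Angular frequency: ω = 2π·2390 = 1.502e+04 rad/s.
Step 2 — Transfer function: H(jω) = 1/(1 + jωRC).
Step 3 — Denominator: 1 + jωRC = 1 + j·1.502e+04·150·2.06e-07 = 1 + j0.464.
Step 4 — H = 0.8228 - j0.3818.
Step 5 — Magnitude: |H| = 0.9071 (-0.8 dB); phase: φ = -24.9°.

|H| = 0.9071 (-0.8 dB), φ = -24.9°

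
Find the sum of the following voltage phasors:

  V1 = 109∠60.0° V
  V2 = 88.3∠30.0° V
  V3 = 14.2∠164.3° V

Step 1 — Convert each phasor to rectangular form:
  V1 = 109·(cos(60.0°) + j·sin(60.0°)) = 54.5 + j94.4 V
  V2 = 88.3·(cos(30.0°) + j·sin(30.0°)) = 76.47 + j44.15 V
  V3 = 14.2·(cos(164.3°) + j·sin(164.3°)) = -13.67 + j3.843 V
Step 2 — Sum components: V_total = 117.3 + j142.4 V.
Step 3 — Convert to polar: |V_total| = 184.5 V, ∠V_total = 50.5°.

V_total = 184.5∠50.5° V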